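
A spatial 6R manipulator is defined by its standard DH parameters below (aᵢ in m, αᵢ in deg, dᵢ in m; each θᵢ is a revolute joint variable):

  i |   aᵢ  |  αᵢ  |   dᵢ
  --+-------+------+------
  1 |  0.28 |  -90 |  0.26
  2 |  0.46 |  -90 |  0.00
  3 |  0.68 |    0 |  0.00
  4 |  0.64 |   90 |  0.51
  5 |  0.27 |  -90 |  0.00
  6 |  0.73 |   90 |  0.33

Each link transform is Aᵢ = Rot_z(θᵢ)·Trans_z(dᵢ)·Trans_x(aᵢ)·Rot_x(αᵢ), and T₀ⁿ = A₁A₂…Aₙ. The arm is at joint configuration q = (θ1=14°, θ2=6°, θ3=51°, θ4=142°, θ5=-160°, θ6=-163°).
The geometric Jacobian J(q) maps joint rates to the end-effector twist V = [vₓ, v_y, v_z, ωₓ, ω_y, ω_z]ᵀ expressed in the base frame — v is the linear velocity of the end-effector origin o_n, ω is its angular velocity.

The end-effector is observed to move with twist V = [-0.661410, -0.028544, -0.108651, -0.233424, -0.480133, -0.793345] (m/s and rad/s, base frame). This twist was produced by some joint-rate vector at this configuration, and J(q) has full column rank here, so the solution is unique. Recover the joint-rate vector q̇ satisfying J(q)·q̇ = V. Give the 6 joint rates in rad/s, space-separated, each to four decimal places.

-0.7520 -0.2110 0.7260 0.1290 0.2690 0.8280

o_n = [0.0762, -0.4722, -0.0546]
J₁: ẑ×o_n = [0.4722, 0.0762, -0.0000], ω = ẑ
J2: z=[-0.2419, 0.9703, 0.0000] o=[0.2717, 0.0677, 0.2600] → [-0.3052, -0.0761, 0.3203, -0.2419, 0.9703, 0.0000]
J3: z=[-0.1014, -0.0253, -0.9945] o=[0.7156, 0.1784, 0.2119] → [-0.6403, 0.6088, 0.0498, -0.1014, -0.0253, -0.9945]
J4: z=[-0.1014, -0.0253, -0.9945] o=[1.2564, -0.2314, 0.1672] → [-0.2338, 1.1512, -0.0054, -0.1014, -0.0253, -0.9945]
J5: z=[0.0186, -0.9995, 0.0235] o=[0.5681, -0.2546, -0.2748] → [-0.2151, -0.0157, -0.4957, 0.0186, -0.9995, 0.0235]
J6: z=[-0.2449, 0.0182, 0.9694] o=[0.8298, -0.2482, -0.2088] → [0.2199, -0.6927, 0.0686, -0.2449, 0.0182, 0.9694]
q̇ = J⁺·V = [-0.7520, -0.2110, 0.7260, 0.1290, 0.2690, 0.8280]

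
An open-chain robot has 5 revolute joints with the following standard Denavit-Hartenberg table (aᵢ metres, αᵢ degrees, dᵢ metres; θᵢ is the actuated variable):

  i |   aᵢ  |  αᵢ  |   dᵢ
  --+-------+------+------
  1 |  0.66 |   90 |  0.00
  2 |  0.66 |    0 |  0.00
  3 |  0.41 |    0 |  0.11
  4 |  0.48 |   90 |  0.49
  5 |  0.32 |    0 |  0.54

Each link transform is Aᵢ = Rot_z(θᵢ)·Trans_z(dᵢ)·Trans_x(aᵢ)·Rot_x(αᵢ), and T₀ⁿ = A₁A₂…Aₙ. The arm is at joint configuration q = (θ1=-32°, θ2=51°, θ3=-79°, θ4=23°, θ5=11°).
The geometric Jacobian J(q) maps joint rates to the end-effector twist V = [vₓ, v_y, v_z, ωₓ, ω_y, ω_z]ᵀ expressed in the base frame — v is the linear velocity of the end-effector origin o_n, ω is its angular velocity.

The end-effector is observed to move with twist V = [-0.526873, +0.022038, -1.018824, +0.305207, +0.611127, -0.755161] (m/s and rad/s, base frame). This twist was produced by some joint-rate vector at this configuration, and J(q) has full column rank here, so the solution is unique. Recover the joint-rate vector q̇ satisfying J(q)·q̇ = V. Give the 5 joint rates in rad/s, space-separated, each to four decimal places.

-0.0120 -0.3850 -0.6010 0.3060 0.7460

o_n = [1.4996, -1.7166, -0.2867]
J₁: ẑ×o_n = [1.7166, 1.4996, -0.0000], ω = ẑ
J2: z=[-0.5299, -0.8480, 0.0000] o=[0.5597, -0.3497, 0.0000] → [0.2432, -0.1519, 1.5214, -0.5299, -0.8480, 0.0000]
J3: z=[-0.5299, -0.8480, 0.0000] o=[0.9119, -0.5698, 0.5129] → [0.6781, -0.4237, 1.1060, -0.5299, -0.8480, 0.0000]
J4: z=[-0.5299, -0.8480, 0.0000] o=[1.1607, -0.8550, 0.3204] → [0.5149, -0.3217, 0.7440, -0.5299, -0.8480, 0.0000]
J5: z=[-0.0739, 0.0462, -0.9962] o=[1.3065, -1.5239, 0.2786] → [-0.2180, -0.2342, 0.0053, -0.0739, 0.0462, -0.9962]
q̇ = J⁺·V = [-0.0120, -0.3850, -0.6010, 0.3060, 0.7460]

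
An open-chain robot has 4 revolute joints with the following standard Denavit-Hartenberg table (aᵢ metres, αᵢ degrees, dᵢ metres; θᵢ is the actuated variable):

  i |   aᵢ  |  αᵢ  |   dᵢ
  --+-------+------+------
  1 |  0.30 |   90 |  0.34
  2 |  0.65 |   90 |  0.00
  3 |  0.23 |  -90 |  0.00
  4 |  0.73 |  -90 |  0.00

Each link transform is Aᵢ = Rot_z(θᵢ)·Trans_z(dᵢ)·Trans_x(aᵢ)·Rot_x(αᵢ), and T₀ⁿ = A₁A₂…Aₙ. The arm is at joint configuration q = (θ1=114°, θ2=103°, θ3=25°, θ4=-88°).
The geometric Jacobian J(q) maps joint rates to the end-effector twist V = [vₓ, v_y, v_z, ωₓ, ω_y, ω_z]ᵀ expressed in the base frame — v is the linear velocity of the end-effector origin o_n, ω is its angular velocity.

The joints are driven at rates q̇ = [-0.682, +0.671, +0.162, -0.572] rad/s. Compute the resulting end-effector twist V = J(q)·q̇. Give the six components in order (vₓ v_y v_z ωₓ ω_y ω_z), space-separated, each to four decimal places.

0.6466 -0.4312 -0.0384 0.0973 0.1566 -0.4100

o_n = [-0.2319, 0.7862, 1.3631]
J₁: ẑ×o_n = [-0.7862, -0.2319, 0.0000], ω = ẑ
J2: z=[0.9135, 0.4067, 0.0000] o=[-0.1220, 0.2741, 0.3400] → [0.4161, -0.9346, 0.5126, 0.9135, 0.4067, 0.0000]
J3: z=[-0.3963, 0.8901, 0.2250] o=[-0.0625, 0.1405, 0.9733] → [0.2016, 0.1164, -0.1052, -0.3963, 0.8901, 0.2250]
J4: z=[0.7893, 0.4555, -0.4118] o=[0.0453, 0.1372, 1.1764] → [0.3523, -0.0332, 0.6385, 0.7893, 0.4555, -0.4118]
V = J·q̇ = [0.6466, -0.4312, -0.0384, 0.0973, 0.1566, -0.4100]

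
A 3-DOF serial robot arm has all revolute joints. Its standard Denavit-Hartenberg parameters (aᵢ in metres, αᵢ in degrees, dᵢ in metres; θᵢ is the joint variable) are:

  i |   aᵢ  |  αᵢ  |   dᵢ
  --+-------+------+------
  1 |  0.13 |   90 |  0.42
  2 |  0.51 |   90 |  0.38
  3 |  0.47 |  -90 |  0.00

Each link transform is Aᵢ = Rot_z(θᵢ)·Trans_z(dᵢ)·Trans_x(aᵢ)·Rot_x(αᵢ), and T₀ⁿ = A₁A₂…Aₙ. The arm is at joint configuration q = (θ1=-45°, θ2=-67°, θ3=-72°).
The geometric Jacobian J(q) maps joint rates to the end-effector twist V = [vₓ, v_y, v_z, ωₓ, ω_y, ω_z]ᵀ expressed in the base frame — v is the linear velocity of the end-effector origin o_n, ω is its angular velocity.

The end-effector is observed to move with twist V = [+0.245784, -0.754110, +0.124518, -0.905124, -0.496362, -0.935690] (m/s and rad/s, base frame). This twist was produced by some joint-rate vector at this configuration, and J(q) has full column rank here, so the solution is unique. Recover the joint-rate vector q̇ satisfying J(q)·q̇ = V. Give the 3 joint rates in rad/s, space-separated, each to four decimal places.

-0.8130 0.9910 0.3140

o_n = [0.3203, -0.2256, -0.1831]
J₁: ẑ×o_n = [0.2256, 0.3203, -0.0000], ω = ẑ
J2: z=[-0.7071, -0.7071, 0.0000] o=[0.0919, -0.0919, 0.4200] → [0.4265, -0.4265, 0.2560, -0.7071, -0.7071, 0.0000]
J3: z=[-0.6509, 0.6509, -0.3907] o=[-0.0359, -0.5015, -0.0495] → [0.0208, -0.2262, -0.4115, -0.6509, 0.6509, -0.3907]
q̇ = J⁺·V = [-0.8130, 0.9910, 0.3140]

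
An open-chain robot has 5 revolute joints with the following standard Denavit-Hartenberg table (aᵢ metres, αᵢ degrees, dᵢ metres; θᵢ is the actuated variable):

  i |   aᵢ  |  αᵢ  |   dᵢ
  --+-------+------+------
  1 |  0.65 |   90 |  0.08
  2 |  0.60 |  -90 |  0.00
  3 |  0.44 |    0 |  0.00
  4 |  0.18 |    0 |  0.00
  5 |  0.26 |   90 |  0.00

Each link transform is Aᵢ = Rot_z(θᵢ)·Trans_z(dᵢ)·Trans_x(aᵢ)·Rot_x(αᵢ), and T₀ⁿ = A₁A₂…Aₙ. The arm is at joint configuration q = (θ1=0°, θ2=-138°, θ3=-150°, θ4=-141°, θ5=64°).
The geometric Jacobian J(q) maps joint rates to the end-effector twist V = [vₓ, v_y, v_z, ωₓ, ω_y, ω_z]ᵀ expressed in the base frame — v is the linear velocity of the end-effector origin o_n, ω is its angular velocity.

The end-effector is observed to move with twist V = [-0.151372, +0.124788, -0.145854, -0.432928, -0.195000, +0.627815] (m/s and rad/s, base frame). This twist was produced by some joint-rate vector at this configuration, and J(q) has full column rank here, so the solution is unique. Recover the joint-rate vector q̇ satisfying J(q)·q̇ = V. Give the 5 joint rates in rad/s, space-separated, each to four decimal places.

0.1470 0.1950 0.1560 -0.3800 -0.4230

o_n = [0.5711, 0.1382, 0.0090]
J₁: ẑ×o_n = [-0.1382, 0.5711, 0.0000], ω = ẑ
J2: z=[0.0000, -1.0000, 0.0000] o=[0.6500, 0.0000, 0.0800] → [0.0710, -0.0000, -0.0789, 0.0000, -1.0000, 0.0000]
J3: z=[0.6691, -0.0000, -0.7431] o=[0.2041, -0.0000, -0.3215] → [0.1027, -0.4939, 0.0925, 0.6691, -0.0000, -0.7431]
J4: z=[0.6691, -0.0000, -0.7431] o=[0.4873, -0.2200, -0.0665] → [0.2662, -0.1128, 0.2397, 0.6691, -0.0000, -0.7431]
J5: z=[0.6691, -0.0000, -0.7431] o=[0.4394, -0.0520, -0.1097] → [0.1413, -0.1773, 0.1272, 0.6691, -0.0000, -0.7431]
q̇ = J⁺·V = [0.1470, 0.1950, 0.1560, -0.3800, -0.4230]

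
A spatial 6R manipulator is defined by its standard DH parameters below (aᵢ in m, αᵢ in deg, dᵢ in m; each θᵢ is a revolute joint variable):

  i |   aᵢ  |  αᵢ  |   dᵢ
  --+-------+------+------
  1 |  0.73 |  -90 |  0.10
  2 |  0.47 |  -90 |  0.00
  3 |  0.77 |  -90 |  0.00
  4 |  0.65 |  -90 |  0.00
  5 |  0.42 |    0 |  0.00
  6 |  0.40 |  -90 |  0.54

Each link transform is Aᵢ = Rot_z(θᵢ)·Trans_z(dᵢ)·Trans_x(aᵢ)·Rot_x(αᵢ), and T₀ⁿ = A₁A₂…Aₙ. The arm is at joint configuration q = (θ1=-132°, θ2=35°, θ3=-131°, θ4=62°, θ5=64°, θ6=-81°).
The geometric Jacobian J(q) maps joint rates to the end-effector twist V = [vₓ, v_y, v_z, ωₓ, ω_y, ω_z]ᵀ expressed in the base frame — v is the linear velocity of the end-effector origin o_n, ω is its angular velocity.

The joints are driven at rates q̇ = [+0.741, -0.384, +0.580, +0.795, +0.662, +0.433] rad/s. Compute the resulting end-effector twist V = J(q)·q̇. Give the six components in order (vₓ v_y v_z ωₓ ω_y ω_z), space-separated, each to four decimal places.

0.3747 0.1541 -0.1714 -1.0913 -0.3271 -0.0210

o_n = [-0.4793, -1.2518, 1.3561]
J₁: ẑ×o_n = [1.2518, -0.4793, 0.0000], ω = ẑ
J2: z=[0.7431, -0.6691, 0.0000] o=[-0.4885, -0.5425, 0.1000] → [-0.8405, -0.9335, -0.5210, 0.7431, -0.6691, 0.0000]
J3: z=[0.3838, 0.4263, -0.8192] o=[-0.7461, -0.8286, -0.1696] → [0.3037, -0.8041, -0.2761, 0.3838, 0.4263, -0.8192]
J4: z=[0.0739, -0.8984, -0.4329] o=[-0.0373, -0.9099, 0.1202] → [-1.2584, 0.1000, -0.4223, 0.0739, -0.8984, -0.4329]
J5: z=[-0.9929, -0.1069, 0.0523] o=[0.0233, -1.1868, 0.7051] → [-0.0662, 0.6201, 0.0108, -0.9929, -0.1069, 0.0523]
J6: z=[-0.9929, -0.1069, 0.0523] o=[0.0126, -0.9261, 1.0342] → [-0.0174, 0.2939, 0.2708, -0.9929, -0.1069, 0.0523]
V = J·q̇ = [0.3747, 0.1541, -0.1714, -1.0913, -0.3271, -0.0210]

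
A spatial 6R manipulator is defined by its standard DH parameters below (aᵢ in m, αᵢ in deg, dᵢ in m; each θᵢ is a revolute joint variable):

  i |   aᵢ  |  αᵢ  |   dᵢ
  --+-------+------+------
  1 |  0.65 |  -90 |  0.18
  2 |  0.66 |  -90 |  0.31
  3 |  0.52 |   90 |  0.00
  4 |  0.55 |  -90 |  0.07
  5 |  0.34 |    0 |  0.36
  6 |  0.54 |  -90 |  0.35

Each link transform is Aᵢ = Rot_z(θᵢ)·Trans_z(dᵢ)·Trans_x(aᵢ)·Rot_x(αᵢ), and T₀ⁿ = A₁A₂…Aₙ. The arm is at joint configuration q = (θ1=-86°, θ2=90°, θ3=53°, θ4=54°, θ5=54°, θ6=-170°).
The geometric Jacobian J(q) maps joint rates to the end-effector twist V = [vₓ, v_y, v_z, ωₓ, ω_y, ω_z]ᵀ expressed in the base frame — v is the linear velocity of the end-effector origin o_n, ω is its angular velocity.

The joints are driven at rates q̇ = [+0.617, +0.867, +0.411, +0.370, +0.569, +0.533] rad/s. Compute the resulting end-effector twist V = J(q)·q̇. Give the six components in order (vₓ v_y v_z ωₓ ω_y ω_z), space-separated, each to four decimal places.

o_n = [0.2678, 0.2016, -0.8526]
J₁: ẑ×o_n = [-0.2016, 0.2678, 0.0000], ω = ẑ
J2: z=[0.9976, 0.0698, 0.0000] o=[0.0453, -0.6484, 0.1800] → [-0.0720, 1.0301, 0.8325, 0.9976, 0.0698, 0.0000]
J3: z=[-0.0698, 0.9976, -0.0000] o=[0.3546, -0.6268, -0.4800] → [-0.3717, -0.0260, 0.0287, -0.0698, 0.9976, -0.0000]
J4: z=[0.6003, 0.0420, -0.7986] o=[-0.0597, -0.6558, -0.7929] → [0.6822, -0.2258, 0.5010, 0.6003, 0.0420, -0.7986]
J5: z=[0.6035, 0.6314, 0.4869] o=[-0.3063, -0.2270, -1.0434] → [-0.0882, 0.1644, -0.1038, 0.6035, 0.6314, 0.4869]
J6: z=[0.6035, 0.6314, 0.4869] o=[-0.3590, 0.1435, -0.7191] → [-0.1126, 0.3857, -0.3607, 0.6035, 0.6314, 0.4869]
V = J·q̇ = [-0.1974, 1.2633, 0.6676, 1.7234, 1.1818, 0.8580]

-0.1974 1.2633 0.6676 1.7234 1.1818 0.8580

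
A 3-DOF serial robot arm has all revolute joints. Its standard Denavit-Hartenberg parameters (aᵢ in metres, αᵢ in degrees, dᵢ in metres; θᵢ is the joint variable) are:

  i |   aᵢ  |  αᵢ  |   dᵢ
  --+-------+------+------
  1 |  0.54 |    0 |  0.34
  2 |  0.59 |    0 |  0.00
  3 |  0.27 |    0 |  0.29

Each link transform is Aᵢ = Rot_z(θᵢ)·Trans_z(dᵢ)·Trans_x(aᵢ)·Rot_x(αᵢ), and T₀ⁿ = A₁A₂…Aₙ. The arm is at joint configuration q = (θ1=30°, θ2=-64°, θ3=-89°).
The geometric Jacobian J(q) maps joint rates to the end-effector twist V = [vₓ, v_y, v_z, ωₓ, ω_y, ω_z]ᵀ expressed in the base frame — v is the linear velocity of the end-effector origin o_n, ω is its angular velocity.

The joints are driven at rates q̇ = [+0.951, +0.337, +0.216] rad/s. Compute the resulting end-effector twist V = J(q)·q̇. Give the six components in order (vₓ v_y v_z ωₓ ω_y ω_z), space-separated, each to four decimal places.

o_n = [0.8097, -0.2864, 0.6300]
J₁: ẑ×o_n = [0.2864, 0.8097, -0.0000], ω = ẑ
J2: z=[0.0000, 0.0000, 1.0000] o=[0.4677, 0.2700, 0.3400] → [0.5564, 0.3421, -0.0000, 0.0000, 0.0000, 1.0000]
J3: z=[0.0000, 0.0000, 1.0000] o=[0.9568, -0.0599, 0.3400] → [0.2264, -0.1471, 0.0000, 0.0000, 0.0000, 1.0000]
V = J·q̇ = [0.5087, 0.8536, 0.0000, 0.0000, 0.0000, 1.5040]

0.5087 0.8536 0.0000 0.0000 0.0000 1.5040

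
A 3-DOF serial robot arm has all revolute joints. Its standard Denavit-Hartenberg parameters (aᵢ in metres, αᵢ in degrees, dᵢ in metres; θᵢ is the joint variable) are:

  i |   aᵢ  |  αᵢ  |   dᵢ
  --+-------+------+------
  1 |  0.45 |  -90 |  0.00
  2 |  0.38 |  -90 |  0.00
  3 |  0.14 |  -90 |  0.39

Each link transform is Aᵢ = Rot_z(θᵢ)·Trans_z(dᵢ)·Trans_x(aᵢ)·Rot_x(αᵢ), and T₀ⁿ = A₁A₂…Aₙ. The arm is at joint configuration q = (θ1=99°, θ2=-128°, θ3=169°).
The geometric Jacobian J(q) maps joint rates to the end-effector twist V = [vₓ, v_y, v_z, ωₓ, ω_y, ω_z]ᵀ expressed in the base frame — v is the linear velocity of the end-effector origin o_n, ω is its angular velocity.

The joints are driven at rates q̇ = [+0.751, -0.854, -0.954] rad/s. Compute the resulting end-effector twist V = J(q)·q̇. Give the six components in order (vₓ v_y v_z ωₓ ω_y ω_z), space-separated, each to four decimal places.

-0.2646 -0.4104 0.1550 0.9611 -0.6089 0.1637

o_n = [-0.0687, 0.6047, 0.4313]
J₁: ẑ×o_n = [-0.6047, -0.0687, 0.0000], ω = ẑ
J2: z=[-0.9877, -0.1564, 0.0000] o=[-0.0704, 0.4445, 0.0000] → [-0.0675, 0.4259, -0.1580, -0.9877, -0.1564, 0.0000]
J3: z=[-0.1233, 0.7783, 0.6157] o=[-0.0338, 0.2134, 0.2994] → [-0.1383, -0.0053, -0.0211, -0.1233, 0.7783, 0.6157]
V = J·q̇ = [-0.2646, -0.4104, 0.1550, 0.9611, -0.6089, 0.1637]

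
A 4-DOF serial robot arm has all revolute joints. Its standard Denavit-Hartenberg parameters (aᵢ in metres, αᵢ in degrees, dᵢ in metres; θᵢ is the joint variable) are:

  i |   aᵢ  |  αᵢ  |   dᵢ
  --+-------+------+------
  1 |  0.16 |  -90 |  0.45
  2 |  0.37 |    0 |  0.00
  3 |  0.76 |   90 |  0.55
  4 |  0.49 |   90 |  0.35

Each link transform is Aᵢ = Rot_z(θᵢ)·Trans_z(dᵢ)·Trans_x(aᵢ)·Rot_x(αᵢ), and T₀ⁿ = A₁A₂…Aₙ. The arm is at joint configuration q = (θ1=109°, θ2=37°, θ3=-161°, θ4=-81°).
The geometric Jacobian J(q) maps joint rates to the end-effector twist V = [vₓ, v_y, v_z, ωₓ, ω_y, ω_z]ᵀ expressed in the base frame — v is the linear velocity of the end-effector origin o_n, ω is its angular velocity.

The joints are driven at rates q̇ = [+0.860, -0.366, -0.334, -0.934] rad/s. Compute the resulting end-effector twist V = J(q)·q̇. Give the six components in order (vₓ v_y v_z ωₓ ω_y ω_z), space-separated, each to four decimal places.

o_n = [0.0361, -0.3075, 0.7252]
J₁: ẑ×o_n = [0.3075, 0.0361, -0.0000], ω = ẑ
J2: z=[-0.9455, -0.3256, 0.0000] o=[-0.0521, 0.1513, 0.4500] → [-0.0896, 0.2602, 0.4625, -0.9455, -0.3256, 0.0000]
J3: z=[-0.9455, -0.3256, 0.0000] o=[-0.1483, 0.4307, 0.2273] → [-0.1621, 0.4708, 0.7580, -0.9455, -0.3256, 0.0000]
J4: z=[0.2699, -0.7839, -0.5592] o=[-0.5300, -0.1502, 0.8574] → [0.0156, -0.2808, 0.4012, 0.2699, -0.7839, -0.5592]
V = J·q̇ = [0.3368, 0.0408, -0.7972, 0.4098, 0.9600, 1.3823]

0.3368 0.0408 -0.7972 0.4098 0.9600 1.3823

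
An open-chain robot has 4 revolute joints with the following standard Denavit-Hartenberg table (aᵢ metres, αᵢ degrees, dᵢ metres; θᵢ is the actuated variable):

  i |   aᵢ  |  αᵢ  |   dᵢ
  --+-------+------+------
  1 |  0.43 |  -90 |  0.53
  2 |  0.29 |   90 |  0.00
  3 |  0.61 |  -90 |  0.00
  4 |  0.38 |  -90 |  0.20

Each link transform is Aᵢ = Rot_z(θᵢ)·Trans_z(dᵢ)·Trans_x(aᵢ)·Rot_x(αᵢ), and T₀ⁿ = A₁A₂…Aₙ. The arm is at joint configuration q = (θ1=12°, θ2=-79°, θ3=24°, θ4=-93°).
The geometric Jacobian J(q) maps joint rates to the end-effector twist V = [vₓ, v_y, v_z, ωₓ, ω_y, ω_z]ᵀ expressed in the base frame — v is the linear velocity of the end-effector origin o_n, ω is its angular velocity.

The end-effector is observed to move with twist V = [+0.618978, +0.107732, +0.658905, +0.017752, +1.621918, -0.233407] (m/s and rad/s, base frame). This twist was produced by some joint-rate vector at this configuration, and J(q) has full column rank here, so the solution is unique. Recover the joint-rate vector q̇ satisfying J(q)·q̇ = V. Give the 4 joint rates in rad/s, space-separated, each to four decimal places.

o_n = [0.1079, 0.4551, 1.3364]
J₁: ẑ×o_n = [-0.4551, 0.1079, 0.0000], ω = ẑ
J2: z=[-0.2079, 0.9781, 0.0000] o=[0.4206, 0.0894, 0.5300] → [0.7888, 0.1677, 0.2298, -0.2079, 0.9781, 0.0000]
J3: z=[-0.9602, -0.2041, 0.1908] o=[0.4747, 0.1009, 0.8147] → [-0.1741, 0.4310, -0.4150, -0.9602, -0.2041, 0.1908]
J4: z=[-0.2658, 0.8774, -0.3993] o=[0.5272, 0.3657, 1.3617] → [0.0135, 0.1607, 0.3441, -0.2658, 0.8774, -0.3993]
q̇ = J⁺·V = [0.1960, 0.7880, -0.4300, 0.8700]

0.1960 0.7880 -0.4300 0.8700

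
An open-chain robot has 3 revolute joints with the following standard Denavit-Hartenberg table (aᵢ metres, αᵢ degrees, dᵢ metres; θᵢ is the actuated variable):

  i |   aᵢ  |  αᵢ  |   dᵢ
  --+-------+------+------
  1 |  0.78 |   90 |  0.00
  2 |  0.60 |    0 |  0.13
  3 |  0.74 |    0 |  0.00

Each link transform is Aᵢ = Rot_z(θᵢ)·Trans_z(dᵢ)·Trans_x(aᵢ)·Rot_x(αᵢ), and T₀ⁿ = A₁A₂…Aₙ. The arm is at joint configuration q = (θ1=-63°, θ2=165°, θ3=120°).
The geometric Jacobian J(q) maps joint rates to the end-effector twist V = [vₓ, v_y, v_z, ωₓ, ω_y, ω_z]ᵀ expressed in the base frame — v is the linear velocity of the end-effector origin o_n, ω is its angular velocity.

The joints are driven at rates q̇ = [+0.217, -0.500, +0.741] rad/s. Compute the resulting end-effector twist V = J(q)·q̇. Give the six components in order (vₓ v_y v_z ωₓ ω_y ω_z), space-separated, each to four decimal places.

0.2021 -0.2092 0.3359 -0.2147 -0.1094 0.2170

o_n = [0.0621, -0.4083, -0.5595]
J₁: ẑ×o_n = [0.4083, 0.0621, -0.0000], ω = ẑ
J2: z=[-0.8910, -0.4540, 0.0000] o=[0.3541, -0.6950, 0.0000] → [0.2540, -0.4985, -0.3880, -0.8910, -0.4540, 0.0000]
J3: z=[-0.8910, -0.4540, 0.0000] o=[-0.0248, -0.2376, 0.1553] → [0.3245, -0.6369, 0.1915, -0.8910, -0.4540, 0.0000]
V = J·q̇ = [0.2021, -0.2092, 0.3359, -0.2147, -0.1094, 0.2170]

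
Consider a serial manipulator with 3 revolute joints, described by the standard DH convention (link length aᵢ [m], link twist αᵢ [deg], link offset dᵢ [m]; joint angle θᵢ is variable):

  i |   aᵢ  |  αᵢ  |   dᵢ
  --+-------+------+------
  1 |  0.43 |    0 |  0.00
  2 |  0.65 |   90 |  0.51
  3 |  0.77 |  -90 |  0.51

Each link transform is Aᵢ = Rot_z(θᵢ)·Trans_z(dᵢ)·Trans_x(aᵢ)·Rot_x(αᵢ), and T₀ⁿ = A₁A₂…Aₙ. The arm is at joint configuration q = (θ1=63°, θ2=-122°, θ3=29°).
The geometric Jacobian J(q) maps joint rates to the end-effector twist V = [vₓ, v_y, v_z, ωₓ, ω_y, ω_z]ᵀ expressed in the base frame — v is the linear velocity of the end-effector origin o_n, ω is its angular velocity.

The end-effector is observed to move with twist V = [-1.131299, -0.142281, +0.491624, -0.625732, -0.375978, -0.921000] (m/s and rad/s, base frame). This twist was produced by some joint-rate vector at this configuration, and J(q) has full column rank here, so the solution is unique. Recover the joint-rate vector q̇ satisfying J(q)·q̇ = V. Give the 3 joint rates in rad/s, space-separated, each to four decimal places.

o_n = [0.4397, -1.0140, 0.8833]
J₁: ẑ×o_n = [1.0140, 0.4397, -0.0000], ω = ẑ
J2: z=[0.0000, 0.0000, 1.0000] o=[0.1952, 0.3831, 0.0000] → [1.3971, 0.2445, -0.0000, 0.0000, 0.0000, 1.0000]
J3: z=[-0.8572, -0.5150, 0.0000] o=[0.5300, -0.1740, 0.5100] → [-0.1923, 0.3200, 0.6735, -0.8572, -0.5150, 0.0000]
q̇ = J⁺·V = [-0.7720, -0.1490, 0.7300]

-0.7720 -0.1490 0.7300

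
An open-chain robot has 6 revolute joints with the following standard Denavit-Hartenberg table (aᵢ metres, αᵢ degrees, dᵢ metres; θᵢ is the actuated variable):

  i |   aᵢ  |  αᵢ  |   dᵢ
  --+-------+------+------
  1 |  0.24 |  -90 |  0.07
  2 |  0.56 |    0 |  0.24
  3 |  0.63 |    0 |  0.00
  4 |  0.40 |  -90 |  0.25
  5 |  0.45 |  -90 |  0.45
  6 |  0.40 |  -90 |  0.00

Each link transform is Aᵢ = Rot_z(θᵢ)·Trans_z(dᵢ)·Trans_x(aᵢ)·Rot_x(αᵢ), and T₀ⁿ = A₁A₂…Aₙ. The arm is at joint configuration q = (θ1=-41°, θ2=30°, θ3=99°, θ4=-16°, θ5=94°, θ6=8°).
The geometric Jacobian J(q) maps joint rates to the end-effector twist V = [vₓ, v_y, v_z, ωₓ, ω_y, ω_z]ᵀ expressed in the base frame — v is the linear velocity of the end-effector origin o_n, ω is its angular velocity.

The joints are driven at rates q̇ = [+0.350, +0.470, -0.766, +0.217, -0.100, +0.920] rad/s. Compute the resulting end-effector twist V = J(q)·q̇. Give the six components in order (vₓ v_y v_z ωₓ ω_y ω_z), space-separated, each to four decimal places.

0.3315 -0.3060 -0.6079 0.3304 -0.3068 1.1557

o_n = [-0.3588, -0.1572, -0.8594]
J₁: ẑ×o_n = [0.1572, -0.3588, 0.0000], ω = ẑ
J2: z=[0.6561, 0.7547, 0.0000] o=[0.1811, -0.1575, 0.0700] → [-0.7014, 0.6097, 0.4077, 0.6561, 0.7547, 0.0000]
J3: z=[0.6561, 0.7547, 0.0000] o=[0.7046, -0.2945, -0.2100] → [-0.4901, 0.4260, 0.8927, 0.6561, 0.7547, 0.0000]
J4: z=[0.6561, 0.7547, 0.0000] o=[0.4054, -0.0344, -0.6996] → [-0.1206, 0.1048, 0.4962, 0.6561, 0.7547, 0.0000]
J5: z=[-0.6947, 0.6039, 0.3907] o=[0.4514, 0.2568, -1.0678] → [0.2876, -0.1718, 0.7769, -0.6947, 0.6039, 0.3907]
J6: z=[0.3399, -0.2031, 0.9183] o=[-0.1464, 0.1817, -0.8631] → [0.3105, -0.1963, -0.1583, 0.3399, -0.2031, 0.9183]
V = J·q̇ = [0.3315, -0.3060, -0.6079, 0.3304, -0.3068, 1.1557]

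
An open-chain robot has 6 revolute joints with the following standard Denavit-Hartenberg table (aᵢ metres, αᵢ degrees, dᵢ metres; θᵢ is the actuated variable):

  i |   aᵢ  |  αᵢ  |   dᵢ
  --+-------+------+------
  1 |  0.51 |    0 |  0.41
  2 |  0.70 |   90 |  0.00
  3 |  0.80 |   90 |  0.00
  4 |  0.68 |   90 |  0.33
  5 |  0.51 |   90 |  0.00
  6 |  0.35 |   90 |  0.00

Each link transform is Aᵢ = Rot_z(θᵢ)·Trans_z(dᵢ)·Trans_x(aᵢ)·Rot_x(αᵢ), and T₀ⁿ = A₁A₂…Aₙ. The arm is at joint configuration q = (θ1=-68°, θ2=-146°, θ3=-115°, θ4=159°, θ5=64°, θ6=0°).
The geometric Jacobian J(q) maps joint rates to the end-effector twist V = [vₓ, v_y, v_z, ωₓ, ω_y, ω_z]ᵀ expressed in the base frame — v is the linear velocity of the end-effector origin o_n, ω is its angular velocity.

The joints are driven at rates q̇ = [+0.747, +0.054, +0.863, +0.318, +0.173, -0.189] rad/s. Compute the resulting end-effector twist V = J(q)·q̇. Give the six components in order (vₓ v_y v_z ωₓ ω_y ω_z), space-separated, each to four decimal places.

o_n = [0.5858, -0.2822, 1.0454]
J₁: ẑ×o_n = [0.2822, 0.5858, -0.0000], ω = ẑ
J2: z=[0.0000, 0.0000, 1.0000] o=[0.1910, -0.4729, 0.4100] → [-0.1906, 0.3948, 0.0000, 0.0000, 0.0000, 1.0000]
J3: z=[0.5592, 0.8290, 0.0000] o=[-0.3893, -0.0814, 0.4100] → [0.5268, -0.3553, -0.9207, 0.5592, 0.8290, 0.0000]
J4: z=[0.7514, -0.5068, 0.4226] o=[-0.1090, -0.2705, -0.3150] → [-0.6845, -0.7286, 0.3433, 0.7514, -0.5068, 0.4226]
J5: z=[0.6476, 0.6893, -0.3248] o=[0.0528, -0.0857, 0.3998] → [0.3812, -0.5912, -0.4947, 0.6476, 0.6893, -0.3248]
J6: z=[-0.4433, 0.6875, 0.5752] o=[0.3689, -0.2022, 0.7827] → [0.2267, 0.2412, -0.1137, -0.4433, 0.6875, 0.5752]
V = J·q̇ = [0.4606, -0.2273, -0.7495, 0.9173, 0.5436, 0.7705]

0.4606 -0.2273 -0.7495 0.9173 0.5436 0.7705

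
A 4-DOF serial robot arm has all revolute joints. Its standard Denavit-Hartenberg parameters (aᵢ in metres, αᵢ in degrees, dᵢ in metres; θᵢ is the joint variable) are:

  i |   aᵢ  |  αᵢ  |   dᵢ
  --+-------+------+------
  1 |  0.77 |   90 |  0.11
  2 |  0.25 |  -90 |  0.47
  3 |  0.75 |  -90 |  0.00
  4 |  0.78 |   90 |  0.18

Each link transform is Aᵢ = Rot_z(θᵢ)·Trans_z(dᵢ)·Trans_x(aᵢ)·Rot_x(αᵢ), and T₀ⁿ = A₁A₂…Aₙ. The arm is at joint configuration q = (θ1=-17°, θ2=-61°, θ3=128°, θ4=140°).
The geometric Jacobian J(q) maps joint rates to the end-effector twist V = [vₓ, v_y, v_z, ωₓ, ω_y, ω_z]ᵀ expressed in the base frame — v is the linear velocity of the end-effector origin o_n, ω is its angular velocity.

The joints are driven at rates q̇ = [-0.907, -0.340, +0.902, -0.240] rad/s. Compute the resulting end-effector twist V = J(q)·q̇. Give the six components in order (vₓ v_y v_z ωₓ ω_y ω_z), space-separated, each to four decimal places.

o_n = [0.1889, -0.5395, -0.1456]
J₁: ẑ×o_n = [0.5395, 0.1889, -0.0000], ω = ẑ
J2: z=[-0.2924, -0.9563, 0.0000] o=[0.7364, -0.2251, 0.1100] → [0.2444, -0.0747, -0.4316, -0.2924, -0.9563, 0.0000]
J3: z=[0.8364, -0.2557, 0.4848] o=[0.7148, -0.7100, -0.1087] → [-0.0732, -0.2241, 0.0082, 0.8364, -0.2557, 0.4848]
J4: z=[-0.5453, -0.4771, 0.6892] o=[0.6736, -0.0794, 0.2952] → [0.5274, -0.5744, 0.0197, -0.5453, -0.4771, 0.6892]
V = J·q̇ = [-0.7650, -0.2103, 0.1494, 0.9847, 0.2090, -0.6351]

-0.7650 -0.2103 0.1494 0.9847 0.2090 -0.6351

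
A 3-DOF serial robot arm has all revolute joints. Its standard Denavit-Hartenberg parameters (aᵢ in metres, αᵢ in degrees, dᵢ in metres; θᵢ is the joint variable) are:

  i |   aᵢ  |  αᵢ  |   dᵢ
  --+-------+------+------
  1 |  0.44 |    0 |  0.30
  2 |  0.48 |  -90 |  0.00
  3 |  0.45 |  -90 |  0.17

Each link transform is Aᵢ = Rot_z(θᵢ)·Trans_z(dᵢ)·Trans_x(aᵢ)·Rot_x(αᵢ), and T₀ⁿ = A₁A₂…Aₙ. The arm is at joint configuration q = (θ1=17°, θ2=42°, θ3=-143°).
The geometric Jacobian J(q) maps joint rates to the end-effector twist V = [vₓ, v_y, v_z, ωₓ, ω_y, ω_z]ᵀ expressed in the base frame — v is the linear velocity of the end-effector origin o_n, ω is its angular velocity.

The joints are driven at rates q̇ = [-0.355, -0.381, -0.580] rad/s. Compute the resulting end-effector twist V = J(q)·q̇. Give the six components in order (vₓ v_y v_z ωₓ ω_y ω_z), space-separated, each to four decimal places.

0.1053 -0.2225 -0.2084 0.4972 -0.2987 -0.7360

o_n = [0.3372, 0.3196, 0.5708]
J₁: ẑ×o_n = [-0.3196, 0.3372, 0.0000], ω = ẑ
J2: z=[0.0000, 0.0000, 1.0000] o=[0.4208, 0.1286, 0.3000] → [-0.1909, -0.0836, 0.0000, 0.0000, 0.0000, 1.0000]
J3: z=[-0.8572, 0.5150, 0.0000] o=[0.6680, 0.5401, 0.3000] → [0.1395, 0.2321, 0.3594, -0.8572, 0.5150, 0.0000]
V = J·q̇ = [0.1053, -0.2225, -0.2084, 0.4972, -0.2987, -0.7360]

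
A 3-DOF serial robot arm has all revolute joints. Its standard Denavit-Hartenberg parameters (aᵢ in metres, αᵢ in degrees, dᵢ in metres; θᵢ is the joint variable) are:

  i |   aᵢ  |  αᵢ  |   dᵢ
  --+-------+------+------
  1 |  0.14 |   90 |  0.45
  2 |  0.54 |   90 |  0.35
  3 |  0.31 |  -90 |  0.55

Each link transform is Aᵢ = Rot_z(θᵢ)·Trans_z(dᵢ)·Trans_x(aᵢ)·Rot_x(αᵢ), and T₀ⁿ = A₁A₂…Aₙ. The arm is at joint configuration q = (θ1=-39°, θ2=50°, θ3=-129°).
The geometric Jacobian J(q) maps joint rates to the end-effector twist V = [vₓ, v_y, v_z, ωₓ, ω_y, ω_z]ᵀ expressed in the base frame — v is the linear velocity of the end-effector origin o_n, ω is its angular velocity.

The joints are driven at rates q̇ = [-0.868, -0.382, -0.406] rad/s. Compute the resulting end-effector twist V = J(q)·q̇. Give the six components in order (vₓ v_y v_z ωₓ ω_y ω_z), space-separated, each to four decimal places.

o_n = [0.5399, -0.5776, 0.3607]
J₁: ẑ×o_n = [0.5776, 0.5399, -0.0000], ω = ẑ
J2: z=[-0.6293, -0.7771, 0.0000] o=[0.1088, -0.0881, 0.4500] → [0.0694, -0.0562, 0.6430, -0.6293, -0.7771, 0.0000]
J3: z=[0.5953, -0.4821, -0.6428] o=[0.1583, -0.5785, 0.8637] → [0.2431, 0.0542, 0.1846, 0.5953, -0.4821, -0.6428]
V = J·q̇ = [-0.6265, -0.4691, -0.3206, -0.0013, 0.4926, -0.6070]

-0.6265 -0.4691 -0.3206 -0.0013 0.4926 -0.6070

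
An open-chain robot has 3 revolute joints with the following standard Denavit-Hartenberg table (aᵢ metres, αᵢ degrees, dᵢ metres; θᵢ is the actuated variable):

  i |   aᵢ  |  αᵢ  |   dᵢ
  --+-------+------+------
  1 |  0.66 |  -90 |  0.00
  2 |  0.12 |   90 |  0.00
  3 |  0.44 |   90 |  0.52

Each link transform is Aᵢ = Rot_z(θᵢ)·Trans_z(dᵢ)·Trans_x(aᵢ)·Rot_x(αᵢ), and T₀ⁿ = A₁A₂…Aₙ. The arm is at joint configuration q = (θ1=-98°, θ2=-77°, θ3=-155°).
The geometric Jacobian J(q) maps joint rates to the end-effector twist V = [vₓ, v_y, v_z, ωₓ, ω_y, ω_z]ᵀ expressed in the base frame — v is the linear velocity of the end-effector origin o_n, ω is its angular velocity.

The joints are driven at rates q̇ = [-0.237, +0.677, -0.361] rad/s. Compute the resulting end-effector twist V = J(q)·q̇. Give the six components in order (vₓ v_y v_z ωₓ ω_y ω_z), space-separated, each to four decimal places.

0.1441 0.1452 0.3201 0.6215 -0.4425 -0.3182

o_n = [-0.1968, -0.0639, -0.1547]
J₁: ẑ×o_n = [0.0639, -0.1968, 0.0000], ω = ẑ
J2: z=[0.9903, -0.1392, 0.0000] o=[-0.0919, -0.6536, 0.0000] → [0.0215, 0.1532, 0.5694, 0.9903, -0.1392, 0.0000]
J3: z=[0.1356, 0.9649, 0.2250] o=[-0.0956, -0.6803, 0.1169] → [-0.4007, 0.0141, 0.1812, 0.1356, 0.9649, 0.2250]
V = J·q̇ = [0.1441, 0.1452, 0.3201, 0.6215, -0.4425, -0.3182]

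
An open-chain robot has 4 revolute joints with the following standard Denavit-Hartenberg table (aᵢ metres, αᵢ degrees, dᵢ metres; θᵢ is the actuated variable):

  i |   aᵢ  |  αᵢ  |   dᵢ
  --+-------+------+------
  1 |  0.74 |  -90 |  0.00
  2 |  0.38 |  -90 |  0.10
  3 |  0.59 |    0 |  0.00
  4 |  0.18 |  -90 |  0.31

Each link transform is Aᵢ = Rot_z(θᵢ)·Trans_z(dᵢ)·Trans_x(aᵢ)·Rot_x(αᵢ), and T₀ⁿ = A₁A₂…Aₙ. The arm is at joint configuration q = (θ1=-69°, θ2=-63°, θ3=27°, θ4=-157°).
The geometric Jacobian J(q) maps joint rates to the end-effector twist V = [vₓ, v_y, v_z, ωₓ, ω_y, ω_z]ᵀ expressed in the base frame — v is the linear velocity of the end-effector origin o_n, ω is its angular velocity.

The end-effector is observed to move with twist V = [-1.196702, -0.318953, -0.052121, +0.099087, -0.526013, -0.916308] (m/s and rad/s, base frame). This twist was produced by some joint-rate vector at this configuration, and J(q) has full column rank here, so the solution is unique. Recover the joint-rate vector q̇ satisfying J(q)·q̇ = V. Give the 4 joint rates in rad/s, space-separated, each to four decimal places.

-0.6480 -0.0960 0.7780 -0.1870

o_n = [0.4647, -1.2943, 0.5632]
J₁: ẑ×o_n = [1.2943, 0.4647, -0.0000], ω = ẑ
J2: z=[0.9336, 0.3584, 0.0000] o=[0.2652, -0.6908, 0.0000] → [0.2018, -0.5257, -0.6349, 0.9336, 0.3584, 0.0000]
J3: z=[0.3193, -0.8318, -0.4540] o=[0.4204, -0.8161, 0.3386] → [-0.4039, -0.0918, -0.1158, 0.3193, -0.8318, -0.4540]
J4: z=[0.3193, -0.8318, -0.4540] o=[0.2558, -1.1349, 0.8070] → [0.1305, -0.0170, 0.1229, 0.3193, -0.8318, -0.4540]
q̇ = J⁺·V = [-0.6480, -0.0960, 0.7780, -0.1870]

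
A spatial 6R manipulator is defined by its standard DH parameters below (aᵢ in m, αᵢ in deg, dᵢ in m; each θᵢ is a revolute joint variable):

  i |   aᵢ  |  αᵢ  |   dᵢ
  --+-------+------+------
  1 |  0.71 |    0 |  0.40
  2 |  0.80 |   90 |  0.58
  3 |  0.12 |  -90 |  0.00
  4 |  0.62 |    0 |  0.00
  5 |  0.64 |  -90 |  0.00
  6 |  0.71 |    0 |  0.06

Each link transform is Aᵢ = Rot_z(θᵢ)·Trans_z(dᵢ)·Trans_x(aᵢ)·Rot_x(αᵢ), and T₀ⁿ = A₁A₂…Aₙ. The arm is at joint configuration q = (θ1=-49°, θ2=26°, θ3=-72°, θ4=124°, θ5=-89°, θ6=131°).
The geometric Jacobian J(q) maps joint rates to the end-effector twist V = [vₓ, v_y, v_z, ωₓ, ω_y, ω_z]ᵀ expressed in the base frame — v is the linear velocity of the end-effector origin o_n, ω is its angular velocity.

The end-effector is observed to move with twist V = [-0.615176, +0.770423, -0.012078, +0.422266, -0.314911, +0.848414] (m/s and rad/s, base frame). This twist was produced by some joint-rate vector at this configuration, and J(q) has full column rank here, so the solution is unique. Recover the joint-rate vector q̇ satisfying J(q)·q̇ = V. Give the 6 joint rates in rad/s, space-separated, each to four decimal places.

o_n = [0.9585, -0.0246, 0.9270]
J₁: ẑ×o_n = [0.0246, 0.9585, -0.0000], ω = ẑ
J2: z=[0.0000, 0.0000, 1.0000] o=[0.4658, -0.5358, 0.4000] → [-0.5112, 0.4927, 0.0000, 0.0000, 0.0000, 1.0000]
J3: z=[-0.3907, -0.9205, 0.0000] o=[1.2022, -0.8484, 0.9800] → [0.0488, -0.0207, -0.5462, -0.3907, -0.9205, 0.0000]
J4: z=[0.8755, -0.3716, 0.3090] o=[1.2363, -0.8629, 0.8659] → [-0.2818, -0.1394, 0.6306, 0.8755, -0.3716, 0.3090]
J5: z=[0.8755, -0.3716, 0.3090] o=[1.3386, -0.3479, 1.1956] → [-0.0001, 0.1177, 0.1418, 0.8755, -0.3716, 0.3090]
J6: z=[0.1569, 0.8233, 0.5455] o=[1.6311, -0.0733, 0.6970] → [0.1628, -0.4030, 0.5614, 0.1569, 0.8233, 0.5455]
q̇ = J⁺·V = [0.0630, 0.9430, -0.3150, 0.1130, 0.3250, -0.5370]

0.0630 0.9430 -0.3150 0.1130 0.3250 -0.5370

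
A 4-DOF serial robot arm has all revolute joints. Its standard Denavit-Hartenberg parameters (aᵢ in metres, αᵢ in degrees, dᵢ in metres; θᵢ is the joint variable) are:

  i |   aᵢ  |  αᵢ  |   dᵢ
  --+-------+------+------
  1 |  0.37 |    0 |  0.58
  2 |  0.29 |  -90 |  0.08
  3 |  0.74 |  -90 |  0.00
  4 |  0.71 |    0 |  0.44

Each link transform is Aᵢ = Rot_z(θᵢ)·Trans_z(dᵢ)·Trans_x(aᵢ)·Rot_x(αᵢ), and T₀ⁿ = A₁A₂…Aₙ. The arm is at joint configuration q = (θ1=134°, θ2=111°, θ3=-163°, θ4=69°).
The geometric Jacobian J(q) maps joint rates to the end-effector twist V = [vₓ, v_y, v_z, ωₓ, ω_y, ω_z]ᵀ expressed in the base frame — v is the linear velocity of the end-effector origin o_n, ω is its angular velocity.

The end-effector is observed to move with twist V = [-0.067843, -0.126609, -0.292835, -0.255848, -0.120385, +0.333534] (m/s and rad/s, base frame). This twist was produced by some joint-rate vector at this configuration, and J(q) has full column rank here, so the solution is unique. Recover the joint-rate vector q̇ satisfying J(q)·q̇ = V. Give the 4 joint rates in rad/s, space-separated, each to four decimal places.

o_n = [-0.6328, 1.0288, 1.3715]
J₁: ẑ×o_n = [-1.0288, -0.6328, 0.0000], ω = ẑ
J2: z=[0.0000, 0.0000, 1.0000] o=[-0.2570, 0.2662, 0.5800] → [-0.7626, -0.3758, 0.0000, 0.0000, 0.0000, 1.0000]
J3: z=[0.9063, -0.4226, 0.0000] o=[-0.3796, 0.0033, 0.6600] → [-0.3007, -0.6449, 0.8223, 0.9063, -0.4226, 0.0000]
J4: z=[-0.1236, -0.2650, 0.9563] o=[-0.0805, 0.6447, 0.8764] → [-0.4985, -0.4670, -0.1938, -0.1236, -0.2650, 0.9563]
q̇ = J⁺·V = [0.1480, -0.5250, -0.1810, 0.7430]

0.1480 -0.5250 -0.1810 0.7430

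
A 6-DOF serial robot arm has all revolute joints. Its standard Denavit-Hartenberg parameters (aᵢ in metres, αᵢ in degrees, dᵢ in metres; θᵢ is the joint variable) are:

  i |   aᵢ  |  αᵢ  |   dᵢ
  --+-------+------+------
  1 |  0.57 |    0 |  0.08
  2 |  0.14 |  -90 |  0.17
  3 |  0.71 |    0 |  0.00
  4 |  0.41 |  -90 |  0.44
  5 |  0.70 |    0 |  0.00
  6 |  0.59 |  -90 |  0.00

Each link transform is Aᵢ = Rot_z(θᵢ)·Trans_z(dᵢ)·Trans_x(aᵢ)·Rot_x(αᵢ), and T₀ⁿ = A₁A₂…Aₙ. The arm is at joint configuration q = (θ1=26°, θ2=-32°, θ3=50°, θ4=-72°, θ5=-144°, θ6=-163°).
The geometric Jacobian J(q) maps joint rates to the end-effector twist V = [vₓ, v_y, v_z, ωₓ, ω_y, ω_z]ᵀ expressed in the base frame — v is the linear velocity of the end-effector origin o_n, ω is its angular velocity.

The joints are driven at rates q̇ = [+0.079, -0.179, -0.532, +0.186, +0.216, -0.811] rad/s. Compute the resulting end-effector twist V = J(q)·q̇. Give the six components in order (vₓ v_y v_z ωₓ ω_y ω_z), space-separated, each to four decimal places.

o_n = [1.3284, 0.5464, -0.2194]
J₁: ẑ×o_n = [-0.5464, 1.3284, 0.0000], ω = ẑ
J2: z=[0.0000, 0.0000, 1.0000] o=[0.5123, 0.2499, 0.0800] → [-0.2966, 0.8161, 0.0000, 0.0000, 0.0000, 1.0000]
J3: z=[0.1045, 0.9945, 0.0000] o=[0.6515, 0.2352, 0.2500] → [-0.4669, 0.0491, -0.6407, 0.1045, 0.9945, 0.0000]
J4: z=[0.1045, 0.9945, 0.0000] o=[1.1054, 0.1875, -0.2939] → [0.0740, -0.0078, -0.1843, 0.1045, 0.9945, 0.0000]
J5: z=[0.3726, -0.0392, -0.9272] o=[1.5295, 0.5854, -0.1403] → [-0.0330, 0.2159, -0.0224, 0.3726, -0.0392, -0.9272]
J6: z=[0.3726, -0.0392, -0.9272] o=[1.0503, 1.0495, -0.3524] → [-0.4716, -0.3075, -0.1765, 0.3726, -0.0392, -0.9272]
V = J·q̇ = [0.6474, 0.2273, 0.4449, -0.2578, -0.3208, 0.4517]

0.6474 0.2273 0.4449 -0.2578 -0.3208 0.4517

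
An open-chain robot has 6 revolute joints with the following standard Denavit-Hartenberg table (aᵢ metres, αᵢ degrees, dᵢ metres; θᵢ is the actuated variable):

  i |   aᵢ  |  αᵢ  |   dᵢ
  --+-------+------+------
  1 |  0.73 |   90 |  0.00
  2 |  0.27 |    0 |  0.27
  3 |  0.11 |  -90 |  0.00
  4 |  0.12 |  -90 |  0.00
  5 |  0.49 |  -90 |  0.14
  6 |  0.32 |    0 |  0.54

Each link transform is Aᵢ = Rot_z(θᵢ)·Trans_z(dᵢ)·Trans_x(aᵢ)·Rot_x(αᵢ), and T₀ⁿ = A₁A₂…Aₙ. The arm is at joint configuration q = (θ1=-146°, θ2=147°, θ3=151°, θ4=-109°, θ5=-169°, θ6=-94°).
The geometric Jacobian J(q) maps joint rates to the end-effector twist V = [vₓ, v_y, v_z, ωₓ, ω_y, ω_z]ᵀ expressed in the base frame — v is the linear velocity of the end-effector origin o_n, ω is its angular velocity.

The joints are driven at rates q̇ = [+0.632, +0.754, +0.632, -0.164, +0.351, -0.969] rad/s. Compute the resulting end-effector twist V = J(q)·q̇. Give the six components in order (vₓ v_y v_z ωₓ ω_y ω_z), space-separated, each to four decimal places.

-0.1301 -0.4239 1.1794 -0.0775 1.5465 -0.2377

o_n = [-1.2223, -0.5877, -0.1106]
J₁: ẑ×o_n = [0.5877, -1.2223, 0.0000], ω = ẑ
J2: z=[-0.5592, 0.8290, 0.0000] o=[-0.6052, -0.4082, 0.0000] → [-0.0917, -0.0618, 0.6119, -0.5592, 0.8290, 0.0000]
J3: z=[-0.5592, 0.8290, 0.0000] o=[-0.5685, -0.0577, 0.1471] → [-0.2136, -0.1441, 0.8384, -0.5592, 0.8290, 0.0000]
J4: z=[-0.7320, -0.4937, 0.4695] o=[-0.6113, -0.0866, 0.0499] → [0.3145, -0.4043, 0.0651, -0.7320, -0.4937, 0.4695]
J5: z=[-0.5501, 0.0217, -0.8348] o=[-0.6595, 0.0177, 0.0844] → [-0.5096, 0.3626, 0.3452, -0.5501, 0.0217, -0.8348]
J6: z=[-0.7953, -0.3188, 0.5157] o=[-0.6116, -0.4436, -0.1268] → [0.0691, -0.3020, -0.0801, -0.7953, -0.3188, 0.5157]
V = J·q̇ = [-0.1301, -0.4239, 1.1794, -0.0775, 1.5465, -0.2377]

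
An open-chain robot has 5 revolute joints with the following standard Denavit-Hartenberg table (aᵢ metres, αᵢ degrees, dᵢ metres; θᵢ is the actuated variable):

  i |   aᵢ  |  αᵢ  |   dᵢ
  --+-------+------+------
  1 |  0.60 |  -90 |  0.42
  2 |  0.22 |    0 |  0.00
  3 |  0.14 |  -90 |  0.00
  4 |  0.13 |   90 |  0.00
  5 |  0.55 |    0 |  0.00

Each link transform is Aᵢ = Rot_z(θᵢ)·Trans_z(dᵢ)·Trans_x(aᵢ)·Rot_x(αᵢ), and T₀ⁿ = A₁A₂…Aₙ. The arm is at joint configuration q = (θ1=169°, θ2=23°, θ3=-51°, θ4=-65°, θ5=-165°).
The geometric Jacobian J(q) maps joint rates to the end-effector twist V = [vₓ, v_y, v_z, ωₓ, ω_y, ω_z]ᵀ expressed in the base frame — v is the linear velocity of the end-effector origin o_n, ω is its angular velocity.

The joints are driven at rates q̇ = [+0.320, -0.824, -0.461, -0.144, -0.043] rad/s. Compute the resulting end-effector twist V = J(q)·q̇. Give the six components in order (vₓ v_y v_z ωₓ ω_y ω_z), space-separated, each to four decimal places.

-0.1340 -0.1747 0.0506 0.2812 1.2729 0.4654

o_n = [-0.6271, 0.4924, 0.4458]
J₁: ẑ×o_n = [-0.4924, -0.6271, 0.0000], ω = ẑ
J2: z=[-0.1908, -0.9816, 0.0000] o=[-0.5890, 0.1145, 0.4200] → [-0.0254, 0.0049, -0.1096, -0.1908, -0.9816, 0.0000]
J3: z=[-0.1908, -0.9816, 0.0000] o=[-0.7878, 0.1531, 0.3340] → [-0.1097, 0.0213, 0.0929, -0.1908, -0.9816, 0.0000]
J4: z=[-0.4608, 0.0896, -0.8829] o=[-0.9091, 0.1767, 0.3998] → [0.2828, -0.2277, -0.1707, -0.4608, 0.0896, -0.8829]
J5: z=[0.7049, -0.5675, -0.4255] o=[-0.9792, 0.0703, 0.4256] → [0.1681, -0.1641, 0.4973, 0.7049, -0.5675, -0.4255]
V = J·q̇ = [-0.1340, -0.1747, 0.0506, 0.2812, 1.2729, 0.4654]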